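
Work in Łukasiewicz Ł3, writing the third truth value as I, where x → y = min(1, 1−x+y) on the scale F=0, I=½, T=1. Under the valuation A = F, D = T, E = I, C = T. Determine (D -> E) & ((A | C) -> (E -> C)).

D -> E = T -> I = I  [min(1, 1−1+½)]
A | C = F | T = T
E -> C = I -> T = T
(A | C) -> (E -> C) = T -> T = T
(D -> E) & ((A | C) -> (E -> C)) = I & T = I

I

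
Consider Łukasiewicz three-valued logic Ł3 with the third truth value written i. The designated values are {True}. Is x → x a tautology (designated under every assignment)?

Every assignment of x over {True, i, False} gives a value in {True}.
In particular, with x=i: x → x = True.

Yes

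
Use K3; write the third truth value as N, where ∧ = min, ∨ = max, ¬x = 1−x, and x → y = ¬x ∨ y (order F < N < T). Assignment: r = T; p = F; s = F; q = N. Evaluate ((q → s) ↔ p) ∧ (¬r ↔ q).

q → s = N → F = N  [¬N ∨ F]
(q → s) ↔ p = N ↔ F = N
¬r = ¬T = F
¬r ↔ q = F ↔ N = N
((q → s) ↔ p) ∧ (¬r ↔ q) = N ∧ N = N

N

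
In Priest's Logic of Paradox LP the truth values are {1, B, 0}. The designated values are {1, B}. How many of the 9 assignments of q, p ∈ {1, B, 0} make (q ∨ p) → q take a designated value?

Of the 9 assignments, 8 give a value in {1, B}.

8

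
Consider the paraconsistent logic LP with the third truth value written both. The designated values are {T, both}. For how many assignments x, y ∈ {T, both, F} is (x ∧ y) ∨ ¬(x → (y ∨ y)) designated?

Of the 9 assignments, 6 give a value in {T, both}.

6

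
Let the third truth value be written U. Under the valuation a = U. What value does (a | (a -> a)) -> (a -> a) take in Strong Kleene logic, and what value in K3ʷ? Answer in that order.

U; U

In Strong Kleene logic: a -> a = U -> U = U
a | (a -> a) = U | U = U
a -> a = U -> U = U
(a | (a -> a)) -> (a -> a) = U -> U = U
In K3ʷ: a -> a = U -> U = U  [any arg is the third value ⇒ result is the third value]
a | (a -> a) = U | U = U
a -> a = U -> U = U
(a | (a -> a)) -> (a -> a) = U -> U = U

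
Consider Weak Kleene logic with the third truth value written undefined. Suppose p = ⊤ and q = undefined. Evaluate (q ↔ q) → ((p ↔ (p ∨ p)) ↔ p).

q ↔ q = undefined ↔ undefined = undefined
p ∨ p = ⊤ ∨ ⊤ = ⊤
p ↔ (p ∨ p) = ⊤ ↔ ⊤ = ⊤
(p ↔ (p ∨ p)) ↔ p = ⊤ ↔ ⊤ = ⊤
(q ↔ q) → ((p ↔ (p ∨ p)) ↔ p) = undefined → ⊤ = undefined

undefined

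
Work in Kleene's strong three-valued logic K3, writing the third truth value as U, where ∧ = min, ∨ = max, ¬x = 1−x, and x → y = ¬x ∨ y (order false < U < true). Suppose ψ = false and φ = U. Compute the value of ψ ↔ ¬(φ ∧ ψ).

φ ∧ ψ = U ∧ false = false
¬(φ ∧ ψ) = ¬false = true
ψ ↔ ¬(φ ∧ ψ) = false ↔ true = false

false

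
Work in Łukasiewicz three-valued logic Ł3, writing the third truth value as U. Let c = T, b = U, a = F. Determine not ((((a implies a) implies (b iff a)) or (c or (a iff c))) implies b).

U

a implies a = F implies F = T
b iff a = U iff F = U
(a implies a) implies (b iff a) = T implies U = U
a iff c = F iff T = F
c or (a iff c) = T or F = T
((a implies a) implies (b iff a)) or (c or (a iff c)) = U or T = T
(((a implies a) implies (b iff a)) or (c or (a iff c))) implies b = T implies U = U
not ((((a implies a) implies (b iff a)) or (c or (a iff c))) implies b) = not U = U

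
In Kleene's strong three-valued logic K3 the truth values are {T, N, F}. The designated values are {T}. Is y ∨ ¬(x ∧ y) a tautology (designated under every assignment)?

Countermodel: y=N, x=T gives N, which is not designated.

No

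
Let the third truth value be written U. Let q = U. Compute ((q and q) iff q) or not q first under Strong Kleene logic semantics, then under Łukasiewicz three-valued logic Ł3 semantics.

U; T

In Strong Kleene logic: q and q = U and U = U
(q and q) iff q = U iff U = U
not q = not U = U
((q and q) iff q) or not q = U or U = U
In Łukasiewicz three-valued logic Ł3: q and q = U and U = U
(q and q) iff q = U iff U = T  [1 − |½−½|]
not q = not U = U
((q and q) iff q) or not q = T or U = T
They differ because Strong Kleene logic and Łukasiewicz three-valued logic Ł3 treat U differently under implication.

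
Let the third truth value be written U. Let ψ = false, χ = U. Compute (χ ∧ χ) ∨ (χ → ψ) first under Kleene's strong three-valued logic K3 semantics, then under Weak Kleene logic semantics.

In Kleene's strong three-valued logic K3: χ ∧ χ = U ∧ U = U
χ → ψ = U → false = U
(χ ∧ χ) ∨ (χ → ψ) = U ∨ U = U
In Weak Kleene logic: χ ∧ χ = U ∧ U = U
χ → ψ = U → false = U  [any arg is the third value ⇒ result is the third value]
(χ ∧ χ) ∨ (χ → ψ) = U ∨ U = U

U; U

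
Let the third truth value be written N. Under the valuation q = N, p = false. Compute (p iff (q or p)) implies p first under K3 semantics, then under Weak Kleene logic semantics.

In K3: q or p = N or false = N
p iff (q or p) = false iff N = N
(p iff (q or p)) implies p = N implies false = N  [not N or false]
In Weak Kleene logic: q or p = N or false = N
p iff (q or p) = false iff N = N
(p iff (q or p)) implies p = N implies false = N  [any arg is the third value ⇒ result is the third value]

N; N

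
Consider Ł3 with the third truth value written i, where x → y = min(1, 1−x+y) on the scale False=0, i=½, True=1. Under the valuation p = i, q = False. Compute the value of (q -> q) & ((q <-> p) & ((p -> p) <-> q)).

q -> q = False -> False = True
q <-> p = False <-> i = i  [1 − |0−½|]
p -> p = i -> i = True
(p -> p) <-> q = True <-> False = False
(q <-> p) & ((p -> p) <-> q) = i & False = False
(q -> q) & ((q <-> p) & ((p -> p) <-> q)) = True & False = False

False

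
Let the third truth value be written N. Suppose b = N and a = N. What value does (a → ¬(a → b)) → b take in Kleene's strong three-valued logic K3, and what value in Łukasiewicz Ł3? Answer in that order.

N; true

In Kleene's strong three-valued logic K3: a → b = N → N = N  [¬N ∨ N]
¬(a → b) = ¬N = N
a → ¬(a → b) = N → N = N
(a → ¬(a → b)) → b = N → N = N
In Łukasiewicz Ł3: a → b = N → N = true
¬(a → b) = ¬true = false
a → ¬(a → b) = N → false = N
(a → ¬(a → b)) → b = N → N = true
They differ because Kleene's strong three-valued logic K3 and Łukasiewicz Ł3 treat N differently under implication.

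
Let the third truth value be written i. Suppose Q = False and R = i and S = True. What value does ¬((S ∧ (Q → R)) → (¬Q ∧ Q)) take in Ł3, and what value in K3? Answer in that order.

True; True

In Ł3: Q → R = False → i = True  [min(1, 1−0+½)]
S ∧ (Q → R) = True ∧ True = True
¬Q = ¬False = True
¬Q ∧ Q = True ∧ False = False
(S ∧ (Q → R)) → (¬Q ∧ Q) = True → False = False
¬((S ∧ (Q → R)) → (¬Q ∧ Q)) = ¬False = True
In K3: Q → R = False → i = True  [¬False ∨ i]
S ∧ (Q → R) = True ∧ True = True
¬Q = ¬False = True
¬Q ∧ Q = True ∧ False = False
(S ∧ (Q → R)) → (¬Q ∧ Q) = True → False = False
¬((S ∧ (Q → R)) → (¬Q ∧ Q)) = ¬False = True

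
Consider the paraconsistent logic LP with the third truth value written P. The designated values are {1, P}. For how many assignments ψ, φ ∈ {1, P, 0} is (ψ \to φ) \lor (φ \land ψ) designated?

8

Of the 9 assignments, 8 give a value in {1, P}.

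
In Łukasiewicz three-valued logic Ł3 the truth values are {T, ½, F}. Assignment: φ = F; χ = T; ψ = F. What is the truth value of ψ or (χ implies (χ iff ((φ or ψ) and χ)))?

F

φ or ψ = F or F = F
(φ or ψ) and χ = F and T = F
χ iff ((φ or ψ) and χ) = T iff F = F
χ implies (χ iff ((φ or ψ) and χ)) = T implies F = F
ψ or (χ implies (χ iff ((φ or ψ) and χ))) = F or F = F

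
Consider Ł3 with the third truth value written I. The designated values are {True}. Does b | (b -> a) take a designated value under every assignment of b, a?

Countermodel: b=I, a=False gives I, which is not designated.

No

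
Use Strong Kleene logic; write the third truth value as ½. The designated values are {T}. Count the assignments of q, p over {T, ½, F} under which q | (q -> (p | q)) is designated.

7

Of the 9 assignments, 7 give a value in {T}.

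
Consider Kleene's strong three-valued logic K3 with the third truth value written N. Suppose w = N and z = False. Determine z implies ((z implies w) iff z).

True

z implies w = False implies N = True
(z implies w) iff z = True iff False = False
z implies ((z implies w) iff z) = False implies False = True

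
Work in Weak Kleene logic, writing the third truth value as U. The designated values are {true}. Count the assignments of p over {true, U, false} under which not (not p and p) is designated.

p=true: true ✓
p=U: U ·
p=false: true ✓

2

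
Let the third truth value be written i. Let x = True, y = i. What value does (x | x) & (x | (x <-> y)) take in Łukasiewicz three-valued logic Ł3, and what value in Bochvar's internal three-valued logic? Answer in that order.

In Łukasiewicz three-valued logic Ł3: x | x = True | True = True
x <-> y = True <-> i = i
x | (x <-> y) = True | i = True
(x | x) & (x | (x <-> y)) = True & True = True
In Bochvar's internal three-valued logic: x | x = True | True = True
x <-> y = True <-> i = i
x | (x <-> y) = True | i = i
(x | x) & (x | (x <-> y)) = True & i = i
They differ because Łukasiewicz three-valued logic Ł3 and Bochvar's internal three-valued logic treat i differently under the binary connectives.

True; i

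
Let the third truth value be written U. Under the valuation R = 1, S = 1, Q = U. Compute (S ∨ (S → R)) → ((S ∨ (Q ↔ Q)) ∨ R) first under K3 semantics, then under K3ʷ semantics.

1; U

In K3: S → R = 1 → 1 = 1
S ∨ (S → R) = 1 ∨ 1 = 1
Q ↔ Q = U ↔ U = U
S ∨ (Q ↔ Q) = 1 ∨ U = 1
(S ∨ (Q ↔ Q)) ∨ R = 1 ∨ 1 = 1
(S ∨ (S → R)) → ((S ∨ (Q ↔ Q)) ∨ R) = 1 → 1 = 1
In K3ʷ: S → R = 1 → 1 = 1
S ∨ (S → R) = 1 ∨ 1 = 1
Q ↔ Q = U ↔ U = U
S ∨ (Q ↔ Q) = 1 ∨ U = U
(S ∨ (Q ↔ Q)) ∨ R = U ∨ 1 = U
(S ∨ (S → R)) → ((S ∨ (Q ↔ Q)) ∨ R) = 1 → U = U  [any arg is the third value ⇒ result is the third value]
They differ because K3 and K3ʷ treat U differently under the binary connectives.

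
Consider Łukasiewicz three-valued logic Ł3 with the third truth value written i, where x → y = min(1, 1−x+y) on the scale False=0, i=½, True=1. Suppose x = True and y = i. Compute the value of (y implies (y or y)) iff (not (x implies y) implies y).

y or y = i or i = i
y implies (y or y) = i implies i = True  [min(1, 1−½+½)]
x implies y = True implies i = i
not (x implies y) = not i = i
not (x implies y) implies y = i implies i = True
(y implies (y or y)) iff (not (x implies y) implies y) = True iff True = True

True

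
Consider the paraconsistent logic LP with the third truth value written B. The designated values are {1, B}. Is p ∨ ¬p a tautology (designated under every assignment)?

Every assignment of p over {1, B, 0} gives a value in {1, B}.
In particular, with p=B: p ∨ ¬p = B.

Yes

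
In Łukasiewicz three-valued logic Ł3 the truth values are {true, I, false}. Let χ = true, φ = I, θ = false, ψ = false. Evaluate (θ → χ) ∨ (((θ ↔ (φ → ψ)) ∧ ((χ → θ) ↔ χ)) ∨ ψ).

true

θ → χ = false → true = true
φ → ψ = I → false = I  [min(1, 1−½+0)]
θ ↔ (φ → ψ) = false ↔ I = I
χ → θ = true → false = false
(χ → θ) ↔ χ = false ↔ true = false
(θ ↔ (φ → ψ)) ∧ ((χ → θ) ↔ χ) = I ∧ false = false
((θ ↔ (φ → ψ)) ∧ ((χ → θ) ↔ χ)) ∨ ψ = false ∨ false = false
(θ → χ) ∨ (((θ ↔ (φ → ψ)) ∧ ((χ → θ) ↔ χ)) ∨ ψ) = true ∨ false = true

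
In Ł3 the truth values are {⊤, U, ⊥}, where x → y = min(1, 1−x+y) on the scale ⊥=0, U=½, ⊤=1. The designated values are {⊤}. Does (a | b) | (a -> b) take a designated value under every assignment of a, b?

No

Countermodel: a=U, b=⊥ gives U, which is not designated.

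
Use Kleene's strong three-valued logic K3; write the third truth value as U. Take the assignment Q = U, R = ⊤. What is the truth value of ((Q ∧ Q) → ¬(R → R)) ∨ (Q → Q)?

U

Q ∧ Q = U ∧ U = U
R → R = ⊤ → ⊤ = ⊤
¬(R → R) = ¬⊤ = ⊥
(Q ∧ Q) → ¬(R → R) = U → ⊥ = U  [¬U ∨ ⊥]
Q → Q = U → U = U
((Q ∧ Q) → ¬(R → R)) ∨ (Q → Q) = U ∨ U = U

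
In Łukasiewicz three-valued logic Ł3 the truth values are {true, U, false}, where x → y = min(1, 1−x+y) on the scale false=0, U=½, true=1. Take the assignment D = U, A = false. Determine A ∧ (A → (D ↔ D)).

D ↔ D = U ↔ U = true
A → (D ↔ D) = false → true = true
A ∧ (A → (D ↔ D)) = false ∧ true = false

false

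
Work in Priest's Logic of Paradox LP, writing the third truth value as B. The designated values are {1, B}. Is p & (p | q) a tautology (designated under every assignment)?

No

Countermodel: p=0, q=1 gives 0, which is not designated.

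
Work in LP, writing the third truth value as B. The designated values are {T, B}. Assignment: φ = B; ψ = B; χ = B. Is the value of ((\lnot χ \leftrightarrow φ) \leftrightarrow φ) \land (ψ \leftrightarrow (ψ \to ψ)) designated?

\lnot χ = \lnot B = B
\lnot χ \leftrightarrow φ = B \leftrightarrow B = B
(\lnot χ \leftrightarrow φ) \leftrightarrow φ = B \leftrightarrow B = B
ψ \to ψ = B \to B = B
ψ \leftrightarrow (ψ \to ψ) = B \leftrightarrow B = B
((\lnot χ \leftrightarrow φ) \leftrightarrow φ) \land (ψ \leftrightarrow (ψ \to ψ)) = B \land B = B
B ∈ {T, B}.

Yes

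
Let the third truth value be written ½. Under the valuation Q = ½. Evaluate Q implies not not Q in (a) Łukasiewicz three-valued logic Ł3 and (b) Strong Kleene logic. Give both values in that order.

In Łukasiewicz three-valued logic Ł3: not Q = not ½ = ½
not not Q = not ½ = ½
Q implies not not Q = ½ implies ½ = 1  [min(1, 1−½+½)]
In Strong Kleene logic: not Q = not ½ = ½
not not Q = not ½ = ½
Q implies not not Q = ½ implies ½ = ½  [not ½ or ½]
They differ because Łukasiewicz three-valued logic Ł3 and Strong Kleene logic treat ½ differently under implication.

1; ½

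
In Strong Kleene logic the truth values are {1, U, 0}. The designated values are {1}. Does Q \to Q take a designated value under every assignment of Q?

Countermodel: Q=U gives U, which is not designated.

No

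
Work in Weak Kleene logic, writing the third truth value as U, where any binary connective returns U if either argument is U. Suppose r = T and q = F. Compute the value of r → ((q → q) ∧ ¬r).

F

q → q = F → F = T
¬r = ¬T = F
(q → q) ∧ ¬r = T ∧ F = F
r → ((q → q) ∧ ¬r) = T → F = F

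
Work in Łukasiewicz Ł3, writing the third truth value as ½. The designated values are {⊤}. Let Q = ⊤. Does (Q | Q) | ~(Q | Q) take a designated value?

Q | Q = ⊤ | ⊤ = ⊤
Q | Q = ⊤ | ⊤ = ⊤
~(Q | Q) = ~⊤ = ⊥
(Q | Q) | ~(Q | Q) = ⊤ | ⊥ = ⊤
⊤ ∈ {⊤}.

Yes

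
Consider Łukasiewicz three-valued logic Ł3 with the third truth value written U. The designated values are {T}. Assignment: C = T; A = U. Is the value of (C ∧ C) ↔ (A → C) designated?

Yes

C ∧ C = T ∧ T = T
A → C = U → T = T  [min(1, 1−½+1)]
(C ∧ C) ↔ (A → C) = T ↔ T = T
T ∈ {T}.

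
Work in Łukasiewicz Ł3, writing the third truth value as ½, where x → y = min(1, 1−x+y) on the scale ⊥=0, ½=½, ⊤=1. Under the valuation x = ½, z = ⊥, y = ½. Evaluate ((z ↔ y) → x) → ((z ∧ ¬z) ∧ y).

⊥

z ↔ y = ⊥ ↔ ½ = ½  [1 − |0−½|]
(z ↔ y) → x = ½ → ½ = ⊤
¬z = ¬⊥ = ⊤
z ∧ ¬z = ⊥ ∧ ⊤ = ⊥
(z ∧ ¬z) ∧ y = ⊥ ∧ ½ = ⊥
((z ↔ y) → x) → ((z ∧ ¬z) ∧ y) = ⊤ → ⊥ = ⊥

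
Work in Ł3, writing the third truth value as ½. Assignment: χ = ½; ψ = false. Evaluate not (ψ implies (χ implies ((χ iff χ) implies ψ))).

false

χ iff χ = ½ iff ½ = true  [1 − |½−½|]
(χ iff χ) implies ψ = true implies false = false
χ implies ((χ iff χ) implies ψ) = ½ implies false = ½
ψ implies (χ implies ((χ iff χ) implies ψ)) = false implies ½ = true
not (ψ implies (χ implies ((χ iff χ) implies ψ))) = not true = false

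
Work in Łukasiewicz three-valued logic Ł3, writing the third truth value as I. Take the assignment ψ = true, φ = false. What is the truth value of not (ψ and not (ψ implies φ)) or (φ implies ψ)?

ψ implies φ = true implies false = false
not (ψ implies φ) = not false = true
ψ and not (ψ implies φ) = true and true = true
not (ψ and not (ψ implies φ)) = not true = false
φ implies ψ = false implies true = true
not (ψ and not (ψ implies φ)) or (φ implies ψ) = false or true = true

true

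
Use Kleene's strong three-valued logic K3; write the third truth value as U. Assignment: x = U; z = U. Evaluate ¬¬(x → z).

U

x → z = U → U = U  [¬U ∨ U]
¬(x → z) = ¬U = U
¬¬(x → z) = ¬U = U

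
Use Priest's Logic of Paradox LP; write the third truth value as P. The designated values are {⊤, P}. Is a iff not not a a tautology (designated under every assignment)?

Yes

Every assignment of a over {⊤, P, ⊥} gives a value in {⊤, P}.
In particular, with a=P: a iff not not a = P.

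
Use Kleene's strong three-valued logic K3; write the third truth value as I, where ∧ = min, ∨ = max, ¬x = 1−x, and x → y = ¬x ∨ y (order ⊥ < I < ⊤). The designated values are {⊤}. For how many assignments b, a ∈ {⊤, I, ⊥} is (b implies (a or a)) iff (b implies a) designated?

Of the 9 assignments, 6 give a value in {⊤}.

6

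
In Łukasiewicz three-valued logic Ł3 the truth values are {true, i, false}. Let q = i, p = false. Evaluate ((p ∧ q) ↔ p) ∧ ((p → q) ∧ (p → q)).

p ∧ q = false ∧ i = false
(p ∧ q) ↔ p = false ↔ false = true
p → q = false → i = true  [min(1, 1−0+½)]
p → q = false → i = true
(p → q) ∧ (p → q) = true ∧ true = true
((p ∧ q) ↔ p) ∧ ((p → q) ∧ (p → q)) = true ∧ true = true

true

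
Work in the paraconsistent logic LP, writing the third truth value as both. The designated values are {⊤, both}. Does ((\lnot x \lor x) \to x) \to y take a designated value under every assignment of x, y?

No

Countermodel: x=⊤, y=⊥ gives ⊥, which is not designated.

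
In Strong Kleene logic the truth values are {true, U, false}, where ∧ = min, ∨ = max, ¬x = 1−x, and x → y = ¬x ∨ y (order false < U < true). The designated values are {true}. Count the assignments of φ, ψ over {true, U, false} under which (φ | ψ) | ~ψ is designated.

Of the 9 assignments, 7 give a value in {true}.

7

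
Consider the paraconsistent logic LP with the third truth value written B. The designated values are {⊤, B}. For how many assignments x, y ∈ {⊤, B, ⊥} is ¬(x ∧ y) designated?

8

Of the 9 assignments, 8 give a value in {⊤, B}.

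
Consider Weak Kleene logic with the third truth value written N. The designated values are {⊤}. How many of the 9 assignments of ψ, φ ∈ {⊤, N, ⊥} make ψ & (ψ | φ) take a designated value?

2

Designated under: (ψ=⊤, φ=⊤); (ψ=⊤, φ=⊥).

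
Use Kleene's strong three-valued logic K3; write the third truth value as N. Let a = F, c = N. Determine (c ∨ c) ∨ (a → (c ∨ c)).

c ∨ c = N ∨ N = N
c ∨ c = N ∨ N = N
a → (c ∨ c) = F → N = T  [¬F ∨ N]
(c ∨ c) ∨ (a → (c ∨ c)) = N ∨ T = T

T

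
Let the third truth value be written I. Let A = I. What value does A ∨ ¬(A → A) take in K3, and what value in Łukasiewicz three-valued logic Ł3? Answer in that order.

In K3: A → A = I → I = I  [¬I ∨ I]
¬(A → A) = ¬I = I
A ∨ ¬(A → A) = I ∨ I = I
In Łukasiewicz three-valued logic Ł3: A → A = I → I = T  [min(1, 1−½+½)]
¬(A → A) = ¬T = F
A ∨ ¬(A → A) = I ∨ F = I

I; I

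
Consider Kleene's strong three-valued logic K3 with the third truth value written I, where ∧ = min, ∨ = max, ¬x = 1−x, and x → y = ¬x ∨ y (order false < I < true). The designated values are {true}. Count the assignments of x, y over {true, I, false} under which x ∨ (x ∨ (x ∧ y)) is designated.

Designated under: (x=true, y=true); (x=true, y=I); (x=true, y=false).

3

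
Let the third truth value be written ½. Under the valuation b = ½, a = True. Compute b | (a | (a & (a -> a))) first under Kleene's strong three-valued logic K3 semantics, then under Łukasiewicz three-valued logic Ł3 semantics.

True; True

In Kleene's strong three-valued logic K3: a -> a = True -> True = True
a & (a -> a) = True & True = True
a | (a & (a -> a)) = True | True = True
b | (a | (a & (a -> a))) = ½ | True = True
In Łukasiewicz three-valued logic Ł3: a -> a = True -> True = True
a & (a -> a) = True & True = True
a | (a & (a -> a)) = True | True = True
b | (a | (a & (a -> a))) = ½ | True = True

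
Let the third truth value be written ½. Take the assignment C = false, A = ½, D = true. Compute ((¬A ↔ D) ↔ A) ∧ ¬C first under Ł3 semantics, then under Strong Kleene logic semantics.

true; ½

In Ł3: ¬A = ¬½ = ½
¬A ↔ D = ½ ↔ true = ½
(¬A ↔ D) ↔ A = ½ ↔ ½ = true
¬C = ¬false = true
((¬A ↔ D) ↔ A) ∧ ¬C = true ∧ true = true
In Strong Kleene logic: ¬A = ¬½ = ½
¬A ↔ D = ½ ↔ true = ½
(¬A ↔ D) ↔ A = ½ ↔ ½ = ½
¬C = ¬false = true
((¬A ↔ D) ↔ A) ∧ ¬C = ½ ∧ true = ½
They differ because Ł3 and Strong Kleene logic treat ½ differently under implication.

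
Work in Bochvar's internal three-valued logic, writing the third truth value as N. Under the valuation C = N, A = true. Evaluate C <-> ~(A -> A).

N

A -> A = true -> true = true
~(A -> A) = ~true = false
C <-> ~(A -> A) = N <-> false = N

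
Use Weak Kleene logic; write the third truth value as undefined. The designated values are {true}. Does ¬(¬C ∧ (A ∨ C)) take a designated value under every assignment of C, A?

Countermodel: C=true, A=undefined gives undefined, which is not designated.

No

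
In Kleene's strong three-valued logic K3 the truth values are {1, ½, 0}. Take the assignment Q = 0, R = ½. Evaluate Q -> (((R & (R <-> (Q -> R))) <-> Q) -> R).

Q -> R = 0 -> ½ = 1  [~0 | ½]
R <-> (Q -> R) = ½ <-> 1 = ½
R & (R <-> (Q -> R)) = ½ & ½ = ½
(R & (R <-> (Q -> R))) <-> Q = ½ <-> 0 = ½
((R & (R <-> (Q -> R))) <-> Q) -> R = ½ -> ½ = ½
Q -> (((R & (R <-> (Q -> R))) <-> Q) -> R) = 0 -> ½ = 1

1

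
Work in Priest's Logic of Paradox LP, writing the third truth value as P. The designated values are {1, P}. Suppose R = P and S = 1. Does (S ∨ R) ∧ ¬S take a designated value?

S ∨ R = 1 ∨ P = 1
¬S = ¬1 = 0
(S ∨ R) ∧ ¬S = 1 ∧ 0 = 0
0 ∉ {1, P}.

No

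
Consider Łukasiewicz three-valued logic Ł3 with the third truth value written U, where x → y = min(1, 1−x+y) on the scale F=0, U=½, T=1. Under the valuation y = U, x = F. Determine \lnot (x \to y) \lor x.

x \to y = F \to U = T  [min(1, 1−0+½)]
\lnot (x \to y) = \lnot T = F
\lnot (x \to y) \lor x = F \lor F = F

F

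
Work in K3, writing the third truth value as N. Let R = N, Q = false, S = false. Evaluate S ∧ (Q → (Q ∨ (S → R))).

false

S → R = false → N = true  [¬false ∨ N]
Q ∨ (S → R) = false ∨ true = true
Q → (Q ∨ (S → R)) = false → true = true
S ∧ (Q → (Q ∨ (S → R))) = false ∧ true = false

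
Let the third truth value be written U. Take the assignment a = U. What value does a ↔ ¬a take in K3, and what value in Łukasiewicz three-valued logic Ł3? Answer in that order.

In K3: ¬a = ¬U = U
a ↔ ¬a = U ↔ U = U
In Łukasiewicz three-valued logic Ł3: ¬a = ¬U = U
a ↔ ¬a = U ↔ U = True  [1 − |½−½|]
They differ because K3 and Łukasiewicz three-valued logic Ł3 treat U differently under implication.

U; True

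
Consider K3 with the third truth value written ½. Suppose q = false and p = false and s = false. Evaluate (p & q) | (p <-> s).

true

p & q = false & false = false
p <-> s = false <-> false = true
(p & q) | (p <-> s) = false | true = true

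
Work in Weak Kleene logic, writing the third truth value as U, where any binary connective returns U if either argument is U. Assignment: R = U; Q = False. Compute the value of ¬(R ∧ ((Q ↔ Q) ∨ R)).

U

Q ↔ Q = False ↔ False = True
(Q ↔ Q) ∨ R = True ∨ U = U
R ∧ ((Q ↔ Q) ∨ R) = U ∧ U = U
¬(R ∧ ((Q ↔ Q) ∨ R)) = ¬U = U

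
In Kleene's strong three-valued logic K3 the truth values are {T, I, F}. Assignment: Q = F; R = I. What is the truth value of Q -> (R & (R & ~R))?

~R = ~I = I
R & ~R = I & I = I
R & (R & ~R) = I & I = I
Q -> (R & (R & ~R)) = F -> I = T

T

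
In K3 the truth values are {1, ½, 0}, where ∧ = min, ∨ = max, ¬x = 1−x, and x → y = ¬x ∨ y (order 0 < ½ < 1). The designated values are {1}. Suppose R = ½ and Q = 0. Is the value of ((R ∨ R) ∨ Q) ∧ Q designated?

R ∨ R = ½ ∨ ½ = ½
(R ∨ R) ∨ Q = ½ ∨ 0 = ½
((R ∨ R) ∨ Q) ∧ Q = ½ ∧ 0 = 0
0 ∉ {1}.

No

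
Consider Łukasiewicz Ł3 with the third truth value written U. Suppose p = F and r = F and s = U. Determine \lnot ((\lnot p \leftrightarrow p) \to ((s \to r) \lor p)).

\lnot p = \lnot F = T
\lnot p \leftrightarrow p = T \leftrightarrow F = F
s \to r = U \to F = U  [min(1, 1−½+0)]
(s \to r) \lor p = U \lor F = U
(\lnot p \leftrightarrow p) \to ((s \to r) \lor p) = F \to U = T
\lnot ((\lnot p \leftrightarrow p) \to ((s \to r) \lor p)) = \lnot T = F

F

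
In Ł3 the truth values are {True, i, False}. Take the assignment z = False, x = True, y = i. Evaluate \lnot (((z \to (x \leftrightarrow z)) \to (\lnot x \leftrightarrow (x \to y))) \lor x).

x \leftrightarrow z = True \leftrightarrow False = False
z \to (x \leftrightarrow z) = False \to False = True
\lnot x = \lnot True = False
x \to y = True \to i = i  [min(1, 1−1+½)]
\lnot x \leftrightarrow (x \to y) = False \leftrightarrow i = i
(z \to (x \leftrightarrow z)) \to (\lnot x \leftrightarrow (x \to y)) = True \to i = i
((z \to (x \leftrightarrow z)) \to (\lnot x \leftrightarrow (x \to y))) \lor x = i \lor True = True
\lnot (((z \to (x \leftrightarrow z)) \to (\lnot x \leftrightarrow (x \to y))) \lor x) = \lnot True = False

False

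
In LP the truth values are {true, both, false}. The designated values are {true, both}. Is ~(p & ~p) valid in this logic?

Yes

Every assignment of p over {true, both, false} gives a value in {true, both}.
In particular, with p=both: ~(p & ~p) = both.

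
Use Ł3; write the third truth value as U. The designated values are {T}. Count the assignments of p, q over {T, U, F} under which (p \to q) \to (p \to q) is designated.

Of the 9 assignments, 9 give a value in {T}.

9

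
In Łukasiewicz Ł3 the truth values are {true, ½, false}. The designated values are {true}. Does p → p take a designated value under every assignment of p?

Every assignment of p over {true, ½, false} gives a value in {true}.
In particular, with p=½: p → p = true.

Yes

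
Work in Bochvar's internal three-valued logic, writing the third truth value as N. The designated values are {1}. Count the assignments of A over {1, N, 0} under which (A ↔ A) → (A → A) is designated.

2

A=1: 1 ✓
A=N: N ·
A=0: 1 ✓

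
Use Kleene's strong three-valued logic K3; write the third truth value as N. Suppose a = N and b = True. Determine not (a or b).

False

a or b = N or True = True
not (a or b) = not True = False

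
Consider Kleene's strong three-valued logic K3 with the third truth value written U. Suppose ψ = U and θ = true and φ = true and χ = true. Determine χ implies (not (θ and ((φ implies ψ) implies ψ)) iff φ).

φ implies ψ = true implies U = U  [not true or U]
(φ implies ψ) implies ψ = U implies U = U
θ and ((φ implies ψ) implies ψ) = true and U = U
not (θ and ((φ implies ψ) implies ψ)) = not U = U
not (θ and ((φ implies ψ) implies ψ)) iff φ = U iff true = U
χ implies (not (θ and ((φ implies ψ) implies ψ)) iff φ) = true implies U = U

U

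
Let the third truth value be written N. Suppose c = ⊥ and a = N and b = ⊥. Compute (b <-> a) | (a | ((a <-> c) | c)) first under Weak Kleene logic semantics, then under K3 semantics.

In Weak Kleene logic: b <-> a = ⊥ <-> N = N
a <-> c = N <-> ⊥ = N
(a <-> c) | c = N | ⊥ = N
a | ((a <-> c) | c) = N | N = N
(b <-> a) | (a | ((a <-> c) | c)) = N | N = N
In K3: b <-> a = ⊥ <-> N = N
a <-> c = N <-> ⊥ = N
(a <-> c) | c = N | ⊥ = N
a | ((a <-> c) | c) = N | N = N
(b <-> a) | (a | ((a <-> c) | c)) = N | N = N

N; N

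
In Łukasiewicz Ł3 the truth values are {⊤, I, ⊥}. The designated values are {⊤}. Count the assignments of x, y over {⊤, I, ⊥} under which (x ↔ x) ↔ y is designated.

3

Designated under: (x=⊤, y=⊤); (x=I, y=⊤); (x=⊥, y=⊤).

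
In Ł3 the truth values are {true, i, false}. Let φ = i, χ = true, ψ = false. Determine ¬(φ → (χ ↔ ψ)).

χ ↔ ψ = true ↔ false = false
φ → (χ ↔ ψ) = i → false = i
¬(φ → (χ ↔ ψ)) = ¬i = i

i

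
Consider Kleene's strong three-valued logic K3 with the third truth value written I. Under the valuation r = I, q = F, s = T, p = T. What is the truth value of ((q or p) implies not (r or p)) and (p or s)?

F

q or p = F or T = T
r or p = I or T = T
not (r or p) = not T = F
(q or p) implies not (r or p) = T implies F = F
p or s = T or T = T
((q or p) implies not (r or p)) and (p or s) = F and T = F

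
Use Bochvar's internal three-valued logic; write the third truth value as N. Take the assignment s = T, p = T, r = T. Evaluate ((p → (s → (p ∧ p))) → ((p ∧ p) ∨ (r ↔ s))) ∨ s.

T

p ∧ p = T ∧ T = T
s → (p ∧ p) = T → T = T
p → (s → (p ∧ p)) = T → T = T
p ∧ p = T ∧ T = T
r ↔ s = T ↔ T = T
(p ∧ p) ∨ (r ↔ s) = T ∨ T = T
(p → (s → (p ∧ p))) → ((p ∧ p) ∨ (r ↔ s)) = T → T = T
((p → (s → (p ∧ p))) → ((p ∧ p) ∨ (r ↔ s))) ∨ s = T ∨ T = T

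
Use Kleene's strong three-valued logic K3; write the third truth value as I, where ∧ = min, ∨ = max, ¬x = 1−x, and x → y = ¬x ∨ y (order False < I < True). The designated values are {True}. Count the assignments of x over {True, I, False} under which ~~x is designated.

1

x=True: True ✓
x=I: I ·
x=False: False ·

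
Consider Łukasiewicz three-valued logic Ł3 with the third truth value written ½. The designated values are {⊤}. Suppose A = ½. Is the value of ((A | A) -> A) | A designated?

Yes

A | A = ½ | ½ = ½
(A | A) -> A = ½ -> ½ = ⊤  [min(1, 1−½+½)]
((A | A) -> A) | A = ⊤ | ½ = ⊤
⊤ ∈ {⊤}.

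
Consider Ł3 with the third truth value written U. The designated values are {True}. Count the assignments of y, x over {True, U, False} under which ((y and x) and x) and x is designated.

1

Designated under: (y=True, x=True).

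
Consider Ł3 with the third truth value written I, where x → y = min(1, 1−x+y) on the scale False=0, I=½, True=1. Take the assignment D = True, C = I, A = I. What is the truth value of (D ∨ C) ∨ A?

D ∨ C = True ∨ I = True
(D ∨ C) ∨ A = True ∨ I = True

True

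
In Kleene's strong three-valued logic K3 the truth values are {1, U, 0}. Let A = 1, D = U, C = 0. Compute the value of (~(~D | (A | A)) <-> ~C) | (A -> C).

0

~D = ~U = U
A | A = 1 | 1 = 1
~D | (A | A) = U | 1 = 1
~(~D | (A | A)) = ~1 = 0
~C = ~0 = 1
~(~D | (A | A)) <-> ~C = 0 <-> 1 = 0
A -> C = 1 -> 0 = 0
(~(~D | (A | A)) <-> ~C) | (A -> C) = 0 | 0 = 0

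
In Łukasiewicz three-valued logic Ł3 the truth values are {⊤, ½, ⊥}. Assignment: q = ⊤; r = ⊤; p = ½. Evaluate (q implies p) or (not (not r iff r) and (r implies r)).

⊤

q implies p = ⊤ implies ½ = ½  [min(1, 1−1+½)]
not r = not ⊤ = ⊥
not r iff r = ⊥ iff ⊤ = ⊥
not (not r iff r) = not ⊥ = ⊤
r implies r = ⊤ implies ⊤ = ⊤
not (not r iff r) and (r implies r) = ⊤ and ⊤ = ⊤
(q implies p) or (not (not r iff r) and (r implies r)) = ½ or ⊤ = ⊤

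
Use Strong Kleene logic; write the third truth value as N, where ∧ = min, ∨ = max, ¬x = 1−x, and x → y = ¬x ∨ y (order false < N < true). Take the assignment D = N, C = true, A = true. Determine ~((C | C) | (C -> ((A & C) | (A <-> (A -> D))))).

false

C | C = true | true = true
A & C = true & true = true
A -> D = true -> N = N
A <-> (A -> D) = true <-> N = N
(A & C) | (A <-> (A -> D)) = true | N = true
C -> ((A & C) | (A <-> (A -> D))) = true -> true = true
(C | C) | (C -> ((A & C) | (A <-> (A -> D)))) = true | true = true
~((C | C) | (C -> ((A & C) | (A <-> (A -> D))))) = ~true = false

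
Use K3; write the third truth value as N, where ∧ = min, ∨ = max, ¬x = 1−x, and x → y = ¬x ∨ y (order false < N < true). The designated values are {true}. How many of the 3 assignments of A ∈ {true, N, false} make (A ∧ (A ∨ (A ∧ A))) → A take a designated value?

2

A=true: true ✓
A=N: N ·
A=false: true ✓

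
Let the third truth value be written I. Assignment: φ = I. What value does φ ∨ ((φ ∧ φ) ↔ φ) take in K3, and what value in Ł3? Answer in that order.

I; true

In K3: φ ∧ φ = I ∧ I = I
(φ ∧ φ) ↔ φ = I ↔ I = I
φ ∨ ((φ ∧ φ) ↔ φ) = I ∨ I = I
In Ł3: φ ∧ φ = I ∧ I = I
(φ ∧ φ) ↔ φ = I ↔ I = true  [1 − |½−½|]
φ ∨ ((φ ∧ φ) ↔ φ) = I ∨ true = true
They differ because K3 and Ł3 treat I differently under implication.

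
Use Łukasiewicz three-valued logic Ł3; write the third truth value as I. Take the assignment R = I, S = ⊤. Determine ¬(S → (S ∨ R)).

⊥

S ∨ R = ⊤ ∨ I = ⊤
S → (S ∨ R) = ⊤ → ⊤ = ⊤
¬(S → (S ∨ R)) = ¬⊤ = ⊥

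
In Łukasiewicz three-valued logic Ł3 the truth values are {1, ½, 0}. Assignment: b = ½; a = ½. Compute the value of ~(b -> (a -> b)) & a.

0

a -> b = ½ -> ½ = 1  [min(1, 1−½+½)]
b -> (a -> b) = ½ -> 1 = 1
~(b -> (a -> b)) = ~1 = 0
~(b -> (a -> b)) & a = 0 & ½ = 0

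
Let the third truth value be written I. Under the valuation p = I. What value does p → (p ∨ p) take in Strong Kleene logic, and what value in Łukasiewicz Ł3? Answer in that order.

In Strong Kleene logic: p ∨ p = I ∨ I = I
p → (p ∨ p) = I → I = I  [¬I ∨ I]
In Łukasiewicz Ł3: p ∨ p = I ∨ I = I
p → (p ∨ p) = I → I = True  [min(1, 1−½+½)]
They differ because Strong Kleene logic and Łukasiewicz Ł3 treat I differently under implication.

I; True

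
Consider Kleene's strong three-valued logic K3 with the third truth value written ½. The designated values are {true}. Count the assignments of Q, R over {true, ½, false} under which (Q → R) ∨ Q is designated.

7

Of the 9 assignments, 7 give a value in {true}.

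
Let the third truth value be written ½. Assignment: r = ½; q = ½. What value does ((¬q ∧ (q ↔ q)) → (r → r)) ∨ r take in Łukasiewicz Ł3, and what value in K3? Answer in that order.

In Łukasiewicz Ł3: ¬q = ¬½ = ½
q ↔ q = ½ ↔ ½ = T
¬q ∧ (q ↔ q) = ½ ∧ T = ½
r → r = ½ → ½ = T
(¬q ∧ (q ↔ q)) → (r → r) = ½ → T = T
((¬q ∧ (q ↔ q)) → (r → r)) ∨ r = T ∨ ½ = T
In K3: ¬q = ¬½ = ½
q ↔ q = ½ ↔ ½ = ½
¬q ∧ (q ↔ q) = ½ ∧ ½ = ½
r → r = ½ → ½ = ½
(¬q ∧ (q ↔ q)) → (r → r) = ½ → ½ = ½
((¬q ∧ (q ↔ q)) → (r → r)) ∨ r = ½ ∨ ½ = ½
They differ because Łukasiewicz Ł3 and K3 treat ½ differently under implication.

T; ½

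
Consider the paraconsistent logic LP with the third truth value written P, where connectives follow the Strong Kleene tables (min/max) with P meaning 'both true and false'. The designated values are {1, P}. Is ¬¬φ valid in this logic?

Countermodel: φ=0 gives 0, which is not designated.

No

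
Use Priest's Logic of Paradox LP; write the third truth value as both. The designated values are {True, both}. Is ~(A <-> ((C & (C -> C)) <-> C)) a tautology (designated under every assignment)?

No

Countermodel: A=True, C=True gives False, which is not designated.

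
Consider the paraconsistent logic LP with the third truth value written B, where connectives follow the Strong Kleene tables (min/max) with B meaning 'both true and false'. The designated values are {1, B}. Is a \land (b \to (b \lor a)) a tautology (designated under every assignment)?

No

Countermodel: a=0, b=1 gives 0, which is not designated.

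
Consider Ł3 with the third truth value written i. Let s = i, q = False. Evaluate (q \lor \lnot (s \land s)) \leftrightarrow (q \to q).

s \land s = i \land i = i
\lnot (s \land s) = \lnot i = i
q \lor \lnot (s \land s) = False \lor i = i
q \to q = False \to False = True
(q \lor \lnot (s \land s)) \leftrightarrow (q \to q) = i \leftrightarrow True = i  [1 − |½−1|]

i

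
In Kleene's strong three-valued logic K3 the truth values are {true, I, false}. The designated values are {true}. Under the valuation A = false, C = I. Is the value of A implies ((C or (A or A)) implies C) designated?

Yes

A or A = false or false = false
C or (A or A) = I or false = I
(C or (A or A)) implies C = I implies I = I
A implies ((C or (A or A)) implies C) = false implies I = true
true ∈ {true}.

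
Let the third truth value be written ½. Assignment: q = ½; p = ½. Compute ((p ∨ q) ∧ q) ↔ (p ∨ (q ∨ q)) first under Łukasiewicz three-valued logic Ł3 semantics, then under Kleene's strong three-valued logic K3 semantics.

In Łukasiewicz three-valued logic Ł3: p ∨ q = ½ ∨ ½ = ½
(p ∨ q) ∧ q = ½ ∧ ½ = ½
q ∨ q = ½ ∨ ½ = ½
p ∨ (q ∨ q) = ½ ∨ ½ = ½
((p ∨ q) ∧ q) ↔ (p ∨ (q ∨ q)) = ½ ↔ ½ = T
In Kleene's strong three-valued logic K3: p ∨ q = ½ ∨ ½ = ½
(p ∨ q) ∧ q = ½ ∧ ½ = ½
q ∨ q = ½ ∨ ½ = ½
p ∨ (q ∨ q) = ½ ∨ ½ = ½
((p ∨ q) ∧ q) ↔ (p ∨ (q ∨ q)) = ½ ↔ ½ = ½
They differ because Łukasiewicz three-valued logic Ł3 and Kleene's strong three-valued logic K3 treat ½ differently under implication.

T; ½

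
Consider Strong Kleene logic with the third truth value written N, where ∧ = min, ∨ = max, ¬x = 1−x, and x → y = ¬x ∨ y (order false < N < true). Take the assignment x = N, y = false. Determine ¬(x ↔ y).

N

x ↔ y = N ↔ false = N
¬(x ↔ y) = ¬N = N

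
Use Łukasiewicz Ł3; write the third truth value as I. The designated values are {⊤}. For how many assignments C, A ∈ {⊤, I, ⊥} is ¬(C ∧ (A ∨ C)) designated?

3

Designated under: (C=⊥, A=⊤); (C=⊥, A=I); (C=⊥, A=⊥).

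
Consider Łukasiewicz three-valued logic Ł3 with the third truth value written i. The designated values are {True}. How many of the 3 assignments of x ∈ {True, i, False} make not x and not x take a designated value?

x=True: False ·
x=i: i ·
x=False: True ✓

1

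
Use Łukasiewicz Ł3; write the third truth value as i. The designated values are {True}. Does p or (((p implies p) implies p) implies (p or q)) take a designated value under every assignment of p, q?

Yes

Every assignment of p, q over {True, i, False} gives a value in {True}.
In particular, with p=i, q=i: p or (((p implies p) implies p) implies (p or q)) = True.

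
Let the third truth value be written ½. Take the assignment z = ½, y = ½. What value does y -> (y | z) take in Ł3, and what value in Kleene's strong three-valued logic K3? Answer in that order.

⊤; ½

In Ł3: y | z = ½ | ½ = ½
y -> (y | z) = ½ -> ½ = ⊤  [min(1, 1−½+½)]
In Kleene's strong three-valued logic K3: y | z = ½ | ½ = ½
y -> (y | z) = ½ -> ½ = ½  [~½ | ½]
They differ because Ł3 and Kleene's strong three-valued logic K3 treat ½ differently under implication.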